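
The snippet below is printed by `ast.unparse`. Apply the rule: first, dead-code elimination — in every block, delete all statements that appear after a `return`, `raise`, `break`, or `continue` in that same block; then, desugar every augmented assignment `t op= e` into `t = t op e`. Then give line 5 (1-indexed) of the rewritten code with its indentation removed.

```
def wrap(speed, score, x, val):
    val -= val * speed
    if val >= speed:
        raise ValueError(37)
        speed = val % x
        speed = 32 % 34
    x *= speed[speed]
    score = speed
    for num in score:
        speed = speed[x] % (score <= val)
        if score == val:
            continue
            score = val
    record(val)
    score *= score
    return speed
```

Transformed code:
def wrap(speed, score, x, val):
    val = val - val * speed
    if val >= speed:
        raise ValueError(37)
    x = x * speed[speed]
    score = speed
    for num in score:
        speed = speed[x] % (score <= val)
        if score == val:
            continue
    record(val)
    score = score * score
    return speed

x = x * speed[speed]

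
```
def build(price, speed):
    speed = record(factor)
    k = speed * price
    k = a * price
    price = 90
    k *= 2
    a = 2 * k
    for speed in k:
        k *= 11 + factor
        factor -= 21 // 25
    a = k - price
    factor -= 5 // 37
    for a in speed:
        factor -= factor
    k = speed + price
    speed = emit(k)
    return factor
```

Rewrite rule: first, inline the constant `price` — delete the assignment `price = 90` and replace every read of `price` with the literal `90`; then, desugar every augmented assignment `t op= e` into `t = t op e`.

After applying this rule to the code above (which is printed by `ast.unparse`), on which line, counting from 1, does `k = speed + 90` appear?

14

Transformed code:
def build(price, speed):
    speed = record(factor)
    k = speed * 90
    k = a * 90
    k = k * 2
    a = 2 * k
    for speed in k:
        k = k * (11 + factor)
        factor = factor - 21 // 25
    a = k - 90
    factor = factor - 5 // 37
    for a in speed:
        factor = factor - factor
    k = speed + 90
    speed = emit(k)
    return factor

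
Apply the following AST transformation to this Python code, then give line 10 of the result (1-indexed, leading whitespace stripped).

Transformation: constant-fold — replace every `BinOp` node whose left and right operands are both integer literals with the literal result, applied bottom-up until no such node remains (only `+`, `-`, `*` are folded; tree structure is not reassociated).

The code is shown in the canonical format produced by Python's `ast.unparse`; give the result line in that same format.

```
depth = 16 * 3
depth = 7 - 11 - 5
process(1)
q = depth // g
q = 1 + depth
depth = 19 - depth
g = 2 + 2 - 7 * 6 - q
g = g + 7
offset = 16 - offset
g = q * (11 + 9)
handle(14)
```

g = q * 20

Transformed code:
depth = 48
depth = -9
process(1)
q = depth // g
q = 1 + depth
depth = 19 - depth
g = -38 - q
g = g + 7
offset = 16 - offset
g = q * 20
handle(14)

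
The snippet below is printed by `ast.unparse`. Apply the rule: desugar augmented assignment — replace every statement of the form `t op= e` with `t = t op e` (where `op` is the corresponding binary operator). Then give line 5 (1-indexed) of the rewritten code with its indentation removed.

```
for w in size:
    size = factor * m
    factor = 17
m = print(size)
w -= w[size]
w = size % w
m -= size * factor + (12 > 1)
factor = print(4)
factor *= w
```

Transformed code:
for w in size:
    size = factor * m
    factor = 17
m = print(size)
w = w - w[size]
w = size % w
m = m - (size * factor + (12 > 1))
factor = print(4)
factor = factor * w

w = w - w[size]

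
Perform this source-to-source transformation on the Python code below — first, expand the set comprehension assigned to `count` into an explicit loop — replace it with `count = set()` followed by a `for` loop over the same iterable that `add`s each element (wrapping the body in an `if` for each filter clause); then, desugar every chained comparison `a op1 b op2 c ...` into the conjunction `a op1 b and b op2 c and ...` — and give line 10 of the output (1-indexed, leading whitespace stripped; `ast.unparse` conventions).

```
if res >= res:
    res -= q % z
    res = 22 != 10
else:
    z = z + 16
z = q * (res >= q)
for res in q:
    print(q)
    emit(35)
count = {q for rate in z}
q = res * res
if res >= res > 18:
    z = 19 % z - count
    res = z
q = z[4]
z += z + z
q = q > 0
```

count = set()

Transformed code:
if res >= res:
    res -= q % z
    res = 22 != 10
else:
    z = z + 16
z = q * (res >= q)
for res in q:
    print(q)
    emit(35)
count = set()
for rate in z:
    count.add(q)
q = res * res
if res >= res and res > 18:
    z = 19 % z - count
    res = z
q = z[4]
z += z + z
q = q > 0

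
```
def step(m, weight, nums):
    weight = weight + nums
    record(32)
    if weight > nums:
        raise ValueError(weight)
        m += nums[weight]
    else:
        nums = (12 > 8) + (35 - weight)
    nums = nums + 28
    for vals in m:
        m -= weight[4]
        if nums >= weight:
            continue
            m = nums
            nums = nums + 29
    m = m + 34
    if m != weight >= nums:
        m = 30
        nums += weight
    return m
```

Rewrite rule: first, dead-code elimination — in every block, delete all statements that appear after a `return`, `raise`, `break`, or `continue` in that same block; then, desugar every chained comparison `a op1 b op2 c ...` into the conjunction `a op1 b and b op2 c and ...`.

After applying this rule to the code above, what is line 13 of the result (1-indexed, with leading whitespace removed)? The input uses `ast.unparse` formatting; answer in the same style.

m = m + 34

Transformed code:
def step(m, weight, nums):
    weight = weight + nums
    record(32)
    if weight > nums:
        raise ValueError(weight)
    else:
        nums = (12 > 8) + (35 - weight)
    nums = nums + 28
    for vals in m:
        m -= weight[4]
        if nums >= weight:
            continue
    m = m + 34
    if m != weight and weight >= nums:
        m = 30
        nums += weight
    return m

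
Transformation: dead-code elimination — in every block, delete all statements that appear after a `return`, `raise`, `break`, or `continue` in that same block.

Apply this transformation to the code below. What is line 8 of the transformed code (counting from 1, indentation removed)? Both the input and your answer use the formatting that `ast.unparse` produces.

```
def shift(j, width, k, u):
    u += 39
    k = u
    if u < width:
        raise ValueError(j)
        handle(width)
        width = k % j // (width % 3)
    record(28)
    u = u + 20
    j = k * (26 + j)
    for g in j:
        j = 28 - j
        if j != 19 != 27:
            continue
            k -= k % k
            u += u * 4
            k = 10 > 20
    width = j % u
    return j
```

j = k * (26 + j)

Transformed code:
def shift(j, width, k, u):
    u += 39
    k = u
    if u < width:
        raise ValueError(j)
    record(28)
    u = u + 20
    j = k * (26 + j)
    for g in j:
        j = 28 - j
        if j != 19 != 27:
            continue
    width = j % u
    return j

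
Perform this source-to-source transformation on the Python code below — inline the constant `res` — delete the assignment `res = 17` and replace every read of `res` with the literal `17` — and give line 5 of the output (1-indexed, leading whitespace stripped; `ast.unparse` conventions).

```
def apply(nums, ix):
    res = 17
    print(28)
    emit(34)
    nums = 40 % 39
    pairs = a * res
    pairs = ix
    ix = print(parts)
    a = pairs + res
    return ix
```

Transformed code:
def apply(nums, ix):
    print(28)
    emit(34)
    nums = 40 % 39
    pairs = a * 17
    pairs = ix
    ix = print(parts)
    a = pairs + 17
    return ix

pairs = a * 17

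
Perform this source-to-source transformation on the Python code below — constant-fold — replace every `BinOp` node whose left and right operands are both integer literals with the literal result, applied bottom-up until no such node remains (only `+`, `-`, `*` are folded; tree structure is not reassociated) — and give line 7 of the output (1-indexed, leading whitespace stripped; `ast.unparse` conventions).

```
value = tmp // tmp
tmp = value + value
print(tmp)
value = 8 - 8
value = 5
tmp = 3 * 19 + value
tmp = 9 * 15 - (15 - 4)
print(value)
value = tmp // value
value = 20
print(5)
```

Transformed code:
value = tmp // tmp
tmp = value + value
print(tmp)
value = 0
value = 5
tmp = 57 + value
tmp = 124
print(value)
value = tmp // value
value = 20
print(5)

tmp = 124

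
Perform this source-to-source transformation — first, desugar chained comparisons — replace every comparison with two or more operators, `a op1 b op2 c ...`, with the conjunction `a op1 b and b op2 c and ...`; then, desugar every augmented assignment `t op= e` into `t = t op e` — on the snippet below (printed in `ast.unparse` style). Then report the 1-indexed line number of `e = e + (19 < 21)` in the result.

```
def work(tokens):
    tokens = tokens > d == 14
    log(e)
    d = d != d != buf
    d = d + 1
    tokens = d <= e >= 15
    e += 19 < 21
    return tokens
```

Transformed code:
def work(tokens):
    tokens = tokens > d and d == 14
    log(e)
    d = d != d and d != buf
    d = d + 1
    tokens = d <= e and e >= 15
    e = e + (19 < 21)
    return tokens

7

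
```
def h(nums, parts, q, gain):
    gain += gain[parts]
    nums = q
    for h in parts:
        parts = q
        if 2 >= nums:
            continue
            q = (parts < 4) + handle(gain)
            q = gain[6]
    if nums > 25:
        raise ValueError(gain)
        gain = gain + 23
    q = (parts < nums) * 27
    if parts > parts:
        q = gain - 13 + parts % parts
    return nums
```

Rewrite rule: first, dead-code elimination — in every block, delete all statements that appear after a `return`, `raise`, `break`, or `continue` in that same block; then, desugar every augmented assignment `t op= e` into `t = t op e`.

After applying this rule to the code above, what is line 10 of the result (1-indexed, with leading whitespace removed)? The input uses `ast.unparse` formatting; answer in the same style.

q = (parts < nums) * 27

Transformed code:
def h(nums, parts, q, gain):
    gain = gain + gain[parts]
    nums = q
    for h in parts:
        parts = q
        if 2 >= nums:
            continue
    if nums > 25:
        raise ValueError(gain)
    q = (parts < nums) * 27
    if parts > parts:
        q = gain - 13 + parts % parts
    return nums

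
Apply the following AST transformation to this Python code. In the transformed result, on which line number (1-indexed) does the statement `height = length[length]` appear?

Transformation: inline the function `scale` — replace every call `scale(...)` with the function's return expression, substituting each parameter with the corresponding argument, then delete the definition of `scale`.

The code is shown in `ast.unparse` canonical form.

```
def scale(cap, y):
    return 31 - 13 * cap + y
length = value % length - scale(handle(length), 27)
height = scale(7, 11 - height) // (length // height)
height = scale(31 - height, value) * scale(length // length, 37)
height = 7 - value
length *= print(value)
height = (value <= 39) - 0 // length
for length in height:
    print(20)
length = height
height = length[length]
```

Transformed code:
length = value % length - (31 - 13 * handle(length) + 27)
height = (31 - 13 * 7 + (11 - height)) // (length // height)
height = (31 - 13 * (31 - height) + value) * (31 - 13 * (length // length) + 37)
height = 7 - value
length *= print(value)
height = (value <= 39) - 0 // length
for length in height:
    print(20)
length = height
height = length[length]

10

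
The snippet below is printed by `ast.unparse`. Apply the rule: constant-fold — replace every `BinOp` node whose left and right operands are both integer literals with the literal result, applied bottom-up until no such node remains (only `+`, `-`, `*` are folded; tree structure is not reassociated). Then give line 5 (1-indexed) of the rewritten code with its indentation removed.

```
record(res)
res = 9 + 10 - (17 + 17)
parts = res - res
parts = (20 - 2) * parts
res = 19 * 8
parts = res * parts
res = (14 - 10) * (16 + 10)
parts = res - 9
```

Transformed code:
record(res)
res = -15
parts = res - res
parts = 18 * parts
res = 152
parts = res * parts
res = 104
parts = res - 9

res = 152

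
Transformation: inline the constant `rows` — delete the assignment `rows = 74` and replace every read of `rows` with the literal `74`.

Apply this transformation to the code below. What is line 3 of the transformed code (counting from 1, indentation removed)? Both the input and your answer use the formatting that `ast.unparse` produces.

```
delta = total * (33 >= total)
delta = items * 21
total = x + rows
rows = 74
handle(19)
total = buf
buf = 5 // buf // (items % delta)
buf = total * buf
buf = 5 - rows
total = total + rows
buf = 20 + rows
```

Transformed code:
delta = total * (33 >= total)
delta = items * 21
total = x + 74
handle(19)
total = buf
buf = 5 // buf // (items % delta)
buf = total * buf
buf = 5 - 74
total = total + 74
buf = 20 + 74

total = x + 74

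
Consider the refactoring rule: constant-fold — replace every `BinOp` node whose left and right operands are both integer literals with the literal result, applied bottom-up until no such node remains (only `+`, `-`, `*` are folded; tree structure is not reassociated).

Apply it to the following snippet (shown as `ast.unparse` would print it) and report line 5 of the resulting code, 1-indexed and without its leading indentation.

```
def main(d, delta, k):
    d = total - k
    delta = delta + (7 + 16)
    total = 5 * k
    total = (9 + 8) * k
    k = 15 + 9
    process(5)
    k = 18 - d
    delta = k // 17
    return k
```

Transformed code:
def main(d, delta, k):
    d = total - k
    delta = delta + 23
    total = 5 * k
    total = 17 * k
    k = 24
    process(5)
    k = 18 - d
    delta = k // 17
    return k

total = 17 * k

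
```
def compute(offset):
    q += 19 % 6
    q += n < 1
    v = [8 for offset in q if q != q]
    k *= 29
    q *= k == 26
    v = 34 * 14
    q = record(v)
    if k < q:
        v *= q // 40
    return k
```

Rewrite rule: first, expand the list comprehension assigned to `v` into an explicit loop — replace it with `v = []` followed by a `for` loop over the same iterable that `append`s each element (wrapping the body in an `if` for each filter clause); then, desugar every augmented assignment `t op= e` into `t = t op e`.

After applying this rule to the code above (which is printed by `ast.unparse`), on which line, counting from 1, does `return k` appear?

Transformed code:
def compute(offset):
    q = q + 19 % 6
    q = q + (n < 1)
    v = []
    for offset in q:
        if q != q:
            v.append(8)
    k = k * 29
    q = q * (k == 26)
    v = 34 * 14
    q = record(v)
    if k < q:
        v = v * (q // 40)
    return k

14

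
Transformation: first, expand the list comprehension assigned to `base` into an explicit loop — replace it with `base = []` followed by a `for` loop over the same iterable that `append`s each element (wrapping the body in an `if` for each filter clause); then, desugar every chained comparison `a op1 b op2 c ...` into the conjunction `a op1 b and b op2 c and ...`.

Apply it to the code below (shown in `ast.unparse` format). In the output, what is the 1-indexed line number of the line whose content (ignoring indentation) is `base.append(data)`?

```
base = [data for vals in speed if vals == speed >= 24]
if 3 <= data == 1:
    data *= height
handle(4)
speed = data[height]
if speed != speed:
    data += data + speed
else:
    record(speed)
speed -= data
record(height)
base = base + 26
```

4

Transformed code:
base = []
for vals in speed:
    if vals == speed and speed >= 24:
        base.append(data)
if 3 <= data and data == 1:
    data *= height
handle(4)
speed = data[height]
if speed != speed:
    data += data + speed
else:
    record(speed)
speed -= data
record(height)
base = base + 26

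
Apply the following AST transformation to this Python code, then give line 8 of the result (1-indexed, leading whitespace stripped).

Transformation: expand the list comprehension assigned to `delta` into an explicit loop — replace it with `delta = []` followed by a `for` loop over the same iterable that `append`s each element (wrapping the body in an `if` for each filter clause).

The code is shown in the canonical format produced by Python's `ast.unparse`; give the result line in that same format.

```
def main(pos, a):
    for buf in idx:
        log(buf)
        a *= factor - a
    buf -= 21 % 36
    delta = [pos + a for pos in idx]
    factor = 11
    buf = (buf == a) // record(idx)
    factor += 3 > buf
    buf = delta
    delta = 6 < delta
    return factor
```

Transformed code:
def main(pos, a):
    for buf in idx:
        log(buf)
        a *= factor - a
    buf -= 21 % 36
    delta = []
    for pos in idx:
        delta.append(pos + a)
    factor = 11
    buf = (buf == a) // record(idx)
    factor += 3 > buf
    buf = delta
    delta = 6 < delta
    return factor

delta.append(pos + a)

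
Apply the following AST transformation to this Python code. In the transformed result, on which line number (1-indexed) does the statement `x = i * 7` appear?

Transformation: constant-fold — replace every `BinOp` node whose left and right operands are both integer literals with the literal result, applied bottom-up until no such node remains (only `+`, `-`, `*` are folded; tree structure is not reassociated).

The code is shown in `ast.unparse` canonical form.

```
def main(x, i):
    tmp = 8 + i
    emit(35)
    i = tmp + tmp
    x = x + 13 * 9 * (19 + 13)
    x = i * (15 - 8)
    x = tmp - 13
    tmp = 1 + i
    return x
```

Transformed code:
def main(x, i):
    tmp = 8 + i
    emit(35)
    i = tmp + tmp
    x = x + 3744
    x = i * 7
    x = tmp - 13
    tmp = 1 + i
    return x

6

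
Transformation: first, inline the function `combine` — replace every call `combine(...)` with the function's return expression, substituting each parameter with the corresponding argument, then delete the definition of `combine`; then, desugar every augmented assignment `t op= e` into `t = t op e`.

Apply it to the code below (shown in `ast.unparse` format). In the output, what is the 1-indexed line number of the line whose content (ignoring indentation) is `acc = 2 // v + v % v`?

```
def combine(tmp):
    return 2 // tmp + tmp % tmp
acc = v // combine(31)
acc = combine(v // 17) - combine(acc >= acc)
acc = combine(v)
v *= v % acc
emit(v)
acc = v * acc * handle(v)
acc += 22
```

3

Transformed code:
acc = v // (2 // 31 + 31 % 31)
acc = 2 // (v // 17) + v // 17 % (v // 17) - (2 // (acc >= acc) + (acc >= acc) % (acc >= acc))
acc = 2 // v + v % v
v = v * (v % acc)
emit(v)
acc = v * acc * handle(v)
acc = acc + 22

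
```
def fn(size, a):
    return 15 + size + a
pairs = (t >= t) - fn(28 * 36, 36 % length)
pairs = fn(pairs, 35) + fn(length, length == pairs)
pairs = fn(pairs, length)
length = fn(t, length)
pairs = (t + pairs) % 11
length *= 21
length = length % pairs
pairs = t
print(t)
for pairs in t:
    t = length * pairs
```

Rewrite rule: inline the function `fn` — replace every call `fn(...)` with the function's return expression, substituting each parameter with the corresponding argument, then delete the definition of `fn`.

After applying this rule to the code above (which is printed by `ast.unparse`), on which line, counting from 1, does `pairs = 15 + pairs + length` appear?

Transformed code:
pairs = (t >= t) - (15 + 28 * 36 + 36 % length)
pairs = 15 + pairs + 35 + (15 + length + (length == pairs))
pairs = 15 + pairs + length
length = 15 + t + length
pairs = (t + pairs) % 11
length *= 21
length = length % pairs
pairs = t
print(t)
for pairs in t:
    t = length * pairs

3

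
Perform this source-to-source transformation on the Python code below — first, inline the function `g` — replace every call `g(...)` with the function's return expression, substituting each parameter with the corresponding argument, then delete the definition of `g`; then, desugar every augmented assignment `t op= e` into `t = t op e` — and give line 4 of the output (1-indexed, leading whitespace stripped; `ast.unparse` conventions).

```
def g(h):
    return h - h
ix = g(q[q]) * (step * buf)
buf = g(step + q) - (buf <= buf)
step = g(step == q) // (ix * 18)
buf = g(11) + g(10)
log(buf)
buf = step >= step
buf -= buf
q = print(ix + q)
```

Transformed code:
ix = (q[q] - q[q]) * (step * buf)
buf = step + q - (step + q) - (buf <= buf)
step = ((step == q) - (step == q)) // (ix * 18)
buf = 11 - 11 + (10 - 10)
log(buf)
buf = step >= step
buf = buf - buf
q = print(ix + q)

buf = 11 - 11 + (10 - 10)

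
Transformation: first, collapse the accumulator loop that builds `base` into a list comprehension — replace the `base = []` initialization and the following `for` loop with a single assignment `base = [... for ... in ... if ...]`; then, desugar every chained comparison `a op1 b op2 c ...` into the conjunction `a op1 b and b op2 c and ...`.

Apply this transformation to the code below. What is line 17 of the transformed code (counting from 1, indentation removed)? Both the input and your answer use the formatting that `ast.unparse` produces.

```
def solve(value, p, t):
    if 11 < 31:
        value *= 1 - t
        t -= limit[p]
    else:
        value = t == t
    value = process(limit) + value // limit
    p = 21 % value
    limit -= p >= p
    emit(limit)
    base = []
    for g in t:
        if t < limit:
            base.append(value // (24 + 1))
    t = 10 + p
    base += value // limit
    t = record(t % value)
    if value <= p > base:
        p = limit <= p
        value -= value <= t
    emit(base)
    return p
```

Transformed code:
def solve(value, p, t):
    if 11 < 31:
        value *= 1 - t
        t -= limit[p]
    else:
        value = t == t
    value = process(limit) + value // limit
    p = 21 % value
    limit -= p >= p
    emit(limit)
    base = [value // (24 + 1) for g in t if t < limit]
    t = 10 + p
    base += value // limit
    t = record(t % value)
    if value <= p and p > base:
        p = limit <= p
        value -= value <= t
    emit(base)
    return p

value -= value <= t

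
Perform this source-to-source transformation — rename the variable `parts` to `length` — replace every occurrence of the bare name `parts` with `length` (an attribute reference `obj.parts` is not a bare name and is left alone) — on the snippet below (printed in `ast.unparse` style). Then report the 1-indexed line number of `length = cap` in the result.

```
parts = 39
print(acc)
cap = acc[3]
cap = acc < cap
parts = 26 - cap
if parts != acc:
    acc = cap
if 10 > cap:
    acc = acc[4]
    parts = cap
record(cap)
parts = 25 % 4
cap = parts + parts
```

10

Transformed code:
length = 39
print(acc)
cap = acc[3]
cap = acc < cap
length = 26 - cap
if length != acc:
    acc = cap
if 10 > cap:
    acc = acc[4]
    length = cap
record(cap)
length = 25 % 4
cap = length + length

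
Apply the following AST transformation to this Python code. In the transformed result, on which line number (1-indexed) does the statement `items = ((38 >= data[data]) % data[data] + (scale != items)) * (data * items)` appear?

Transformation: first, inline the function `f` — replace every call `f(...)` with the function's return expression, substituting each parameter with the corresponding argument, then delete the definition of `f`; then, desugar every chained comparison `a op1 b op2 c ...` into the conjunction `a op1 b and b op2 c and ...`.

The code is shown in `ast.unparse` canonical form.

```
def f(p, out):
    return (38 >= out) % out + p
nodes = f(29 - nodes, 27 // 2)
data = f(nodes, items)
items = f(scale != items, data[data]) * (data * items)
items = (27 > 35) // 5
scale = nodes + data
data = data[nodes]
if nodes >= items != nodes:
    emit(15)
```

Transformed code:
nodes = (38 >= 27 // 2) % (27 // 2) + (29 - nodes)
data = (38 >= items) % items + nodes
items = ((38 >= data[data]) % data[data] + (scale != items)) * (data * items)
items = (27 > 35) // 5
scale = nodes + data
data = data[nodes]
if nodes >= items and items != nodes:
    emit(15)

3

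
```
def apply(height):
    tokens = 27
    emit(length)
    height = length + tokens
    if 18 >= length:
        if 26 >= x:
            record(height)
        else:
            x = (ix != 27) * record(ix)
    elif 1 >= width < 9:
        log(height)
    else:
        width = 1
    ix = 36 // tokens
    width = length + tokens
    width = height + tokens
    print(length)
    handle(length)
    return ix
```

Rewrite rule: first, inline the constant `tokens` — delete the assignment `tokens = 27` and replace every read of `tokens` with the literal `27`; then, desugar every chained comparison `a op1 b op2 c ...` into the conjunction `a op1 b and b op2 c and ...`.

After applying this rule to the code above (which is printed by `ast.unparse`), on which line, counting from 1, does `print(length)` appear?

Transformed code:
def apply(height):
    emit(length)
    height = length + 27
    if 18 >= length:
        if 26 >= x:
            record(height)
        else:
            x = (ix != 27) * record(ix)
    elif 1 >= width and width < 9:
        log(height)
    else:
        width = 1
    ix = 36 // 27
    width = length + 27
    width = height + 27
    print(length)
    handle(length)
    return ix

16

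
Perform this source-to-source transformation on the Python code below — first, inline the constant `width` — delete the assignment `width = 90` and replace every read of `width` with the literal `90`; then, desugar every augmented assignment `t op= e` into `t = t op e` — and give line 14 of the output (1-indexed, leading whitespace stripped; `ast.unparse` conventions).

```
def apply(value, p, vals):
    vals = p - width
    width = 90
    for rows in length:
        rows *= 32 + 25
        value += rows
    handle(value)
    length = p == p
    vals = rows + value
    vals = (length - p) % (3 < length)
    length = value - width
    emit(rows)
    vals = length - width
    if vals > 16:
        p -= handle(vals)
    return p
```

p = p - handle(vals)

Transformed code:
def apply(value, p, vals):
    vals = p - 90
    for rows in length:
        rows = rows * (32 + 25)
        value = value + rows
    handle(value)
    length = p == p
    vals = rows + value
    vals = (length - p) % (3 < length)
    length = value - 90
    emit(rows)
    vals = length - 90
    if vals > 16:
        p = p - handle(vals)
    return p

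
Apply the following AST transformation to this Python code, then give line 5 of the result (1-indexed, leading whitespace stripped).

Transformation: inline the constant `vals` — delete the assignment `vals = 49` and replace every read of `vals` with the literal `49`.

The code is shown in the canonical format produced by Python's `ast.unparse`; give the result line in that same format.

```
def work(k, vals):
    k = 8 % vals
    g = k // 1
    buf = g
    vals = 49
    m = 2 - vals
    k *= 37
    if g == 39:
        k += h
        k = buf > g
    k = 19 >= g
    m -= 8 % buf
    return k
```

Transformed code:
def work(k, vals):
    k = 8 % 49
    g = k // 1
    buf = g
    m = 2 - 49
    k *= 37
    if g == 39:
        k += h
        k = buf > g
    k = 19 >= g
    m -= 8 % buf
    return k

m = 2 - 49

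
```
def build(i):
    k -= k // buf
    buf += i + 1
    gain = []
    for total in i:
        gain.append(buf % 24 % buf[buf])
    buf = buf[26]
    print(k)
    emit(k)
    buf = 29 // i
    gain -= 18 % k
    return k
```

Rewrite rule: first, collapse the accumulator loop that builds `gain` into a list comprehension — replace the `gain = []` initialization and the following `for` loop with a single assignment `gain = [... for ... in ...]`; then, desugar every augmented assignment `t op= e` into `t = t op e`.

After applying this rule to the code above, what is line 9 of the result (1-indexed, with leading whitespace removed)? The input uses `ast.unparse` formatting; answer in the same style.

Transformed code:
def build(i):
    k = k - k // buf
    buf = buf + (i + 1)
    gain = [buf % 24 % buf[buf] for total in i]
    buf = buf[26]
    print(k)
    emit(k)
    buf = 29 // i
    gain = gain - 18 % k
    return k

gain = gain - 18 % k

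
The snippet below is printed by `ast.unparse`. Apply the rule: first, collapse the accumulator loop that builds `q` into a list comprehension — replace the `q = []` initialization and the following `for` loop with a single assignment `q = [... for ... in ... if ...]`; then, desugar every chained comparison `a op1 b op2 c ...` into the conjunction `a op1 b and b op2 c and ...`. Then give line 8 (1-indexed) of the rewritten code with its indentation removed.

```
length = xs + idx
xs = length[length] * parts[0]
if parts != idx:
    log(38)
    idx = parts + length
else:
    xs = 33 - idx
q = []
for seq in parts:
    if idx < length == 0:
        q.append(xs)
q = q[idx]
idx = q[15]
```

q = [xs for seq in parts if idx < length and length == 0]

Transformed code:
length = xs + idx
xs = length[length] * parts[0]
if parts != idx:
    log(38)
    idx = parts + length
else:
    xs = 33 - idx
q = [xs for seq in parts if idx < length and length == 0]
q = q[idx]
idx = q[15]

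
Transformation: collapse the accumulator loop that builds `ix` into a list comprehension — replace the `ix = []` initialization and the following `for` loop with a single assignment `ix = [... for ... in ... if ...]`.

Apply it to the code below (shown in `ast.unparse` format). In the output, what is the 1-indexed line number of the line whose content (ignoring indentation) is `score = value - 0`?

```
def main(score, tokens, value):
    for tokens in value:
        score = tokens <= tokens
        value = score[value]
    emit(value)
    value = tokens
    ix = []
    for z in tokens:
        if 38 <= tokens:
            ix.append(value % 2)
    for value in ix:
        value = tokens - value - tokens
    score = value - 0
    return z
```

10

Transformed code:
def main(score, tokens, value):
    for tokens in value:
        score = tokens <= tokens
        value = score[value]
    emit(value)
    value = tokens
    ix = [value % 2 for z in tokens if 38 <= tokens]
    for value in ix:
        value = tokens - value - tokens
    score = value - 0
    return z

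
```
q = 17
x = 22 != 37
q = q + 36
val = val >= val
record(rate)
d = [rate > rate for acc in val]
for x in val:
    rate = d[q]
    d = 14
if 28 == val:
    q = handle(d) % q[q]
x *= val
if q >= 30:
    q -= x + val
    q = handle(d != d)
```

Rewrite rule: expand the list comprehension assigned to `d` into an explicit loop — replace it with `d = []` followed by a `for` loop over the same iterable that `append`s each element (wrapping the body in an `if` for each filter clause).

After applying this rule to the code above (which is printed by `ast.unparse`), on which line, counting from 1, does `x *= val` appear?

14

Transformed code:
q = 17
x = 22 != 37
q = q + 36
val = val >= val
record(rate)
d = []
for acc in val:
    d.append(rate > rate)
for x in val:
    rate = d[q]
    d = 14
if 28 == val:
    q = handle(d) % q[q]
x *= val
if q >= 30:
    q -= x + val
    q = handle(d != d)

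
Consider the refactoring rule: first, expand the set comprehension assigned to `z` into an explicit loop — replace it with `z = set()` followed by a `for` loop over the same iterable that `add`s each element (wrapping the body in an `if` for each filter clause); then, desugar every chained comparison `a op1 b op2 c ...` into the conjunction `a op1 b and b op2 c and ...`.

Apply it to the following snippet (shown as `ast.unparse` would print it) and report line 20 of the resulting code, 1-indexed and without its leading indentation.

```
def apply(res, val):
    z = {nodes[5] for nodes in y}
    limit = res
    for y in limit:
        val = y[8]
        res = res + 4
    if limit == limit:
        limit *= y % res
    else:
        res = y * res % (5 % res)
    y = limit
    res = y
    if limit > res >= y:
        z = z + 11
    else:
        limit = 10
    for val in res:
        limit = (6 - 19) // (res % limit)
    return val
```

limit = (6 - 19) // (res % limit)

Transformed code:
def apply(res, val):
    z = set()
    for nodes in y:
        z.add(nodes[5])
    limit = res
    for y in limit:
        val = y[8]
        res = res + 4
    if limit == limit:
        limit *= y % res
    else:
        res = y * res % (5 % res)
    y = limit
    res = y
    if limit > res and res >= y:
        z = z + 11
    else:
        limit = 10
    for val in res:
        limit = (6 - 19) // (res % limit)
    return val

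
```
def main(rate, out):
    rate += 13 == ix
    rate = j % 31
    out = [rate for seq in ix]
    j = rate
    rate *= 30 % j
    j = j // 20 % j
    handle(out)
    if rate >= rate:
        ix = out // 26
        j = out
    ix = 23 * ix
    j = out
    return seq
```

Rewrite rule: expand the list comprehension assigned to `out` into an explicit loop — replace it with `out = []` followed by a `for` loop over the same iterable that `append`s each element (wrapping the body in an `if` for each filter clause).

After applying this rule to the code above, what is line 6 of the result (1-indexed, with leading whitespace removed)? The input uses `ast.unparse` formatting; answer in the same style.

Transformed code:
def main(rate, out):
    rate += 13 == ix
    rate = j % 31
    out = []
    for seq in ix:
        out.append(rate)
    j = rate
    rate *= 30 % j
    j = j // 20 % j
    handle(out)
    if rate >= rate:
        ix = out // 26
        j = out
    ix = 23 * ix
    j = out
    return seq

out.append(rate)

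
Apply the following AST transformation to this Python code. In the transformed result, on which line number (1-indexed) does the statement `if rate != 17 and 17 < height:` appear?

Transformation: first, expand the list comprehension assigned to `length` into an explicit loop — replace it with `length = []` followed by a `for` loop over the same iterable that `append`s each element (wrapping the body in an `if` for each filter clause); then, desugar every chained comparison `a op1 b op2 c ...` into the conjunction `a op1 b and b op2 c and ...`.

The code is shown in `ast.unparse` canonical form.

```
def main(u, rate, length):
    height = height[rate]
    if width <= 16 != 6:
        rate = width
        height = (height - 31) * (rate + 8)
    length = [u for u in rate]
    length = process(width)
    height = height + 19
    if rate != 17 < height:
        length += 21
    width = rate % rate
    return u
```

Transformed code:
def main(u, rate, length):
    height = height[rate]
    if width <= 16 and 16 != 6:
        rate = width
        height = (height - 31) * (rate + 8)
    length = []
    for u in rate:
        length.append(u)
    length = process(width)
    height = height + 19
    if rate != 17 and 17 < height:
        length += 21
    width = rate % rate
    return u

11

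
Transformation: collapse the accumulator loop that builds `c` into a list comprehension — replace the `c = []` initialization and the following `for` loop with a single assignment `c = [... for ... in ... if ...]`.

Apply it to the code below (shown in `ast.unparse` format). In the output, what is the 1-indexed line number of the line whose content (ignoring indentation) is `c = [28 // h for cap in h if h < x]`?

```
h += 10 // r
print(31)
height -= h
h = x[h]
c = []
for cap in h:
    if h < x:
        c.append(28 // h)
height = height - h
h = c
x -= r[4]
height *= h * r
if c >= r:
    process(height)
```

5

Transformed code:
h += 10 // r
print(31)
height -= h
h = x[h]
c = [28 // h for cap in h if h < x]
height = height - h
h = c
x -= r[4]
height *= h * r
if c >= r:
    process(height)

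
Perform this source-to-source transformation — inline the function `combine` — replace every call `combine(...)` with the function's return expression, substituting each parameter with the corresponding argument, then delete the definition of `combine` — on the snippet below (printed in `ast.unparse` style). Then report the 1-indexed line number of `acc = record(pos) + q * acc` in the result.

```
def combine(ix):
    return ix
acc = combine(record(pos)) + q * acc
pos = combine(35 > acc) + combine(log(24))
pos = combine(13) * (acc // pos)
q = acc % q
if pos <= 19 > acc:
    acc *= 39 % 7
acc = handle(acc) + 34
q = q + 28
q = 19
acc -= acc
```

1

Transformed code:
acc = record(pos) + q * acc
pos = (35 > acc) + log(24)
pos = 13 * (acc // pos)
q = acc % q
if pos <= 19 > acc:
    acc *= 39 % 7
acc = handle(acc) + 34
q = q + 28
q = 19
acc -= acc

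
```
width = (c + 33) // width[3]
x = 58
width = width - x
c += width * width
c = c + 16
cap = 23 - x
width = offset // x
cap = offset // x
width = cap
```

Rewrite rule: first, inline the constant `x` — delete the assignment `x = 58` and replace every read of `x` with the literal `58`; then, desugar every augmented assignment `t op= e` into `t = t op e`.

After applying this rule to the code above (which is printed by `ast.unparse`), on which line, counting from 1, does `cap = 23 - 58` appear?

5

Transformed code:
width = (c + 33) // width[3]
width = width - 58
c = c + width * width
c = c + 16
cap = 23 - 58
width = offset // 58
cap = offset // 58
width = cap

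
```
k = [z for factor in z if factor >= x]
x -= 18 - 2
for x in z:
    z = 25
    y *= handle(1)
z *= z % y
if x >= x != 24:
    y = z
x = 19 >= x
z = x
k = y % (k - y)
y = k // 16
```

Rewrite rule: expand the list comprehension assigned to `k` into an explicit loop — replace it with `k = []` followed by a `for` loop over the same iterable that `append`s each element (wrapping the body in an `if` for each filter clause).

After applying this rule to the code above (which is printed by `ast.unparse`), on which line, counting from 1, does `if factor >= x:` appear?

Transformed code:
k = []
for factor in z:
    if factor >= x:
        k.append(z)
x -= 18 - 2
for x in z:
    z = 25
    y *= handle(1)
z *= z % y
if x >= x != 24:
    y = z
x = 19 >= x
z = x
k = y % (k - y)
y = k // 16

3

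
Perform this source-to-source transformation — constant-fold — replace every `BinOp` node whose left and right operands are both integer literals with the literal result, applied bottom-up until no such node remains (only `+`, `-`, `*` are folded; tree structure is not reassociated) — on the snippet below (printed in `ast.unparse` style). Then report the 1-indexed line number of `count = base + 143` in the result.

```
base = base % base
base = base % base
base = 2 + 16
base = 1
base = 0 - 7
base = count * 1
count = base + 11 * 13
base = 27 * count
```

Transformed code:
base = base % base
base = base % base
base = 18
base = 1
base = -7
base = count * 1
count = base + 143
base = 27 * count

7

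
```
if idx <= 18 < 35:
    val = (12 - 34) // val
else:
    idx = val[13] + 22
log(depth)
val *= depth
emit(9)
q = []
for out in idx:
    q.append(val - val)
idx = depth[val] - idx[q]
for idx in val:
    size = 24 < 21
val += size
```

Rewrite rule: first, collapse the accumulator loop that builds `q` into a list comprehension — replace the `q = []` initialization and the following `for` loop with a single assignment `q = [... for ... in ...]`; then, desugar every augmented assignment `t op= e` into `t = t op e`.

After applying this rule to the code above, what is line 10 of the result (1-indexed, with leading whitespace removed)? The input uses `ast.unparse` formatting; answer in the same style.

Transformed code:
if idx <= 18 < 35:
    val = (12 - 34) // val
else:
    idx = val[13] + 22
log(depth)
val = val * depth
emit(9)
q = [val - val for out in idx]
idx = depth[val] - idx[q]
for idx in val:
    size = 24 < 21
val = val + size

for idx in val:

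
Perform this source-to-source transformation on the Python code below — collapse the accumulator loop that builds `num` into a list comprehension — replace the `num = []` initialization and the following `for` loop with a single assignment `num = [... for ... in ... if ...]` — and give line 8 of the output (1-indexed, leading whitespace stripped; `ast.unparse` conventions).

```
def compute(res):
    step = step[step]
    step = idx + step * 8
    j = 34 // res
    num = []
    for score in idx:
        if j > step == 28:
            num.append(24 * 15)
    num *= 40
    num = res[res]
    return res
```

return res

Transformed code:
def compute(res):
    step = step[step]
    step = idx + step * 8
    j = 34 // res
    num = [24 * 15 for score in idx if j > step == 28]
    num *= 40
    num = res[res]
    return res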